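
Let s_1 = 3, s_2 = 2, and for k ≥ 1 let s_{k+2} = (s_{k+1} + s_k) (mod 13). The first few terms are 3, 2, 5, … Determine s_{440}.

Computing terms: s_1 = 3,  s_2 = 2,  s_3 = 5,  s_4 = 7,  s_5 = 12,  s_6 = 6,  s_7 = 5,  s_8 = 11,  s_9 = 3,  s_{10} = 1,  s_{11} = 4,  s_{12} = 5,  s_{13} = 9,  s_{14} = 1,  s_{15} = 10,  s_{16} = 11,  s_{17} = 8,  s_{18} = 6,  s_{19} = 1,  s_{20} = 7,  s_{21} = 8,  s_{22} = 2,  s_{23} = 10,  s_{24} = 12,  s_{25} = 9,  s_{26} = 8,  s_{27} = 4,  s_{28} = 12,  s_{29} = 3,  s_{30} = 2.
The sequence repeats with period 28.
So s_{440} = s_{1 + ((440-1) mod 28)} = s_{20} = 7.

7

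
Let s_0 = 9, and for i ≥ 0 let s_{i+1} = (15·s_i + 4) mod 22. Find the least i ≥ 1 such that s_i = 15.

s_0 = 9; s_1 = 7; s_2 = 21; s_3 = 11; s_4 = 15; s_5 = 9.
The sequence repeats with period 5.
The value 15 first appears (with i ≥ 1) at s_4.

4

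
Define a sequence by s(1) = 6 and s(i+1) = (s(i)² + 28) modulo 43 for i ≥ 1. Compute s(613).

Computing terms: s(1) = 6; s(2) = 21; s(3) = 39; s(4) = 1; s(5) = 29; s(6) = 9; s(7) = 23; s(8) = 41; s(9) = 32; s(10) = 20; s(11) = 41.
Since s(11) = s(8) = 41, the sequence is eventually periodic: after a pre-period of length 7 it cycles with period 3.
For i ≥ 8, s(i) depends only on (i - 8) mod 3. (613 - 8) mod 3 = 2, so s(613) = s(10) = 20.

20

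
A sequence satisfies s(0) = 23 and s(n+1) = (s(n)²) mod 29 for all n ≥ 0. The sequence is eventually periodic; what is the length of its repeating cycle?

Listing terms: s(0) = 23; s(1) = 7; s(2) = 20; s(3) = 23.
Since s(3) = s(0) = 23, the sequence is periodic with period 3.

3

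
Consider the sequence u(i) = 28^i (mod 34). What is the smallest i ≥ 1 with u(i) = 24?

u(0) = 1, u(1) = 28, u(2) = 2, u(3) = 22, u(4) = 4, u(5) = 10, u(6) = 8, u(7) = 20, u(8) = 16, u(9) = 6, u(10) = 32, u(11) = 12, u(12) = 30, u(13) = 24, u(14) = 26, u(15) = 14, u(16) = 18, u(17) = 28.
Since u(17) = u(1) = 28, the sequence is eventually periodic: after a pre-period of length 1 it cycles with period 16.
The value 24 first appears (with i ≥ 1) at u(13).

13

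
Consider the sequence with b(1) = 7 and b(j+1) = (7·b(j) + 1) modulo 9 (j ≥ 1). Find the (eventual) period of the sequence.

Computing terms: b(1) = 7; b(2) = 5; b(3) = 0; b(4) = 1; b(5) = 8; b(6) = 3; b(7) = 4; b(8) = 2; b(9) = 6; b(10) = 7.
The sequence repeats with period 9.

9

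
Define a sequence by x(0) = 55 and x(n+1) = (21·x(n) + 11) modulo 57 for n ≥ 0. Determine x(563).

11

Listing terms: x(0) = 55; x(1) = 26; x(2) = 44; x(3) = 23; x(4) = 38; x(5) = 11; x(6) = 14; x(7) = 20; x(8) = 32; x(9) = 56; x(10) = 47; x(11) = 29; x(12) = 50; x(13) = 35; x(14) = 5; x(15) = 2; x(16) = 53; x(17) = 41; x(18) = 17; x(19) = 26.
Since x(19) = x(1) = 26, the sequence is eventually periodic: after a pre-period of length 1 it cycles with period 18.
For n ≥ 1, x(n) depends only on (n - 1) mod 18. (563 - 1) mod 18 = 4, so x(563) = x(5) = 11.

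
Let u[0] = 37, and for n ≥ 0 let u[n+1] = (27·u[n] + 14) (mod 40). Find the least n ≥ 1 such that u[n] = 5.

u[0] = 37; u[1] = 13; u[2] = 5; u[3] = 29; u[4] = 37.
The sequence repeats with period 4.
The value 5 first appears (with n ≥ 1) at u[2].

2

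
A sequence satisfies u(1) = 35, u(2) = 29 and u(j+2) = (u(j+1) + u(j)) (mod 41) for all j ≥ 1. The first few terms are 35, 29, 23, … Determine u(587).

3

Listing terms: u(1) = 35; u(2) = 29; u(3) = 23; u(4) = 11; u(5) = 34; u(6) = 4; u(7) = 38; u(8) = 1; u(9) = 39; u(10) = 40; u(11) = 38; u(12) = 37; u(13) = 34; u(14) = 30; u(15) = 23; u(16) = 12; u(17) = 35; u(18) = 6; u(19) = 0; u(20) = 6; u(21) = 6; u(22) = 12; u(23) = 18; u(24) = 30; u(25) = 7; u(26) = 37; u(27) = 3; u(28) = 40; u(29) = 2; u(30) = 1; u(31) = 3; u(32) = 4; u(33) = 7; u(34) = 11; u(35) = 18; u(36) = 29; u(37) = 6; u(38) = 35; u(39) = 0; u(40) = 35; u(41) = 35; u(42) = 29.
Since (u(41), u(42)) = (u(1), u(2)) = (35, 29) (two consecutive terms determine the rest), the sequence is periodic with period 40.
(587 - 1) mod 40 = 26, so u(587) = u(27) = 3.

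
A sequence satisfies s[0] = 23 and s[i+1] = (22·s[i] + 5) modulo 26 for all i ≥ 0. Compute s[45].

23

s[0] = 23,  s[1] = 17,  s[2] = 15,  s[3] = 23.
The sequence repeats with period 3.
So s[45] = s[0 + ((45-0) mod 3)] = s[0] = 23.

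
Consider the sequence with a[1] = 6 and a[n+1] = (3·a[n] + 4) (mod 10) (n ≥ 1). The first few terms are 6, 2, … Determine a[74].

2

Computing terms: a[1] = 6; a[2] = 2; a[3] = 0; a[4] = 4; a[5] = 6.
The sequence repeats with period 4.
(74 - 1) mod 4 = 1, so a[74] = a[2] = 2.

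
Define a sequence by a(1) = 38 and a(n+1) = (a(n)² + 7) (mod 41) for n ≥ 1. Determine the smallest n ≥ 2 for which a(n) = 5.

Computing terms: a(1) = 38; a(2) = 16; a(3) = 17; a(4) = 9; a(5) = 6; a(6) = 2; a(7) = 11; a(8) = 5; a(9) = 32; a(10) = 6.
Since a(10) = a(5) = 6, the sequence is eventually periodic: after a pre-period of length 4 it cycles with period 5.
The value 5 first appears (with n ≥ 2) at a(8).

8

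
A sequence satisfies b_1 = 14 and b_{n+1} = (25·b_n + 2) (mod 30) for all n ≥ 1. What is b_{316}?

2

Listing terms: b_1 = 14; b_2 = 22; b_3 = 12; b_4 = 2; b_5 = 22.
Since b_5 = b_2 = 22, the sequence is eventually periodic: after a pre-period of length 1 it cycles with period 3.
For n ≥ 2, b_n depends only on (n - 2) mod 3. (316 - 2) mod 3 = 2, so b_{316} = b_4 = 2.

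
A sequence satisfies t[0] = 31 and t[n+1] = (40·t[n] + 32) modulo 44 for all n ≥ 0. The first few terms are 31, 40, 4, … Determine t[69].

t[0] = 31,  t[1] = 40,  t[2] = 4,  t[3] = 16,  t[4] = 12,  t[5] = 28,  t[6] = 8,  t[7] = 0,  t[8] = 32,  t[9] = 36,  t[10] = 20,  t[11] = 40.
Since t[11] = t[1] = 40, the sequence is eventually periodic: after a pre-period of length 1 it cycles with period 10.
For n ≥ 1, t[n] depends only on (n - 1) mod 10. (69 - 1) mod 10 = 8, so t[69] = t[9] = 36.

36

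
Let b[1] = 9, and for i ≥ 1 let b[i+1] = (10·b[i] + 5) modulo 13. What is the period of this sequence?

Listing terms: b[1] = 9; b[2] = 4; b[3] = 6; b[4] = 0; b[5] = 5; b[6] = 3; b[7] = 9.
Since b[7] = b[1] = 9, the sequence is periodic with period 6.

6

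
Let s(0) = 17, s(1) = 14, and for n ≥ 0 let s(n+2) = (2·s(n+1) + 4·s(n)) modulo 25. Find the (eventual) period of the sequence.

Computing terms: s(0) = 17; s(1) = 14; s(2) = 21; s(3) = 23; s(4) = 5; s(5) = 2; s(6) = 24; s(7) = 6; s(8) = 8; s(9) = 15; s(10) = 12; s(11) = 9; s(12) = 16; s(13) = 18; s(14) = 0; s(15) = 22; s(16) = 19; s(17) = 1; s(18) = 3; s(19) = 10; s(20) = 7; s(21) = 4; s(22) = 11; s(23) = 13; s(24) = 20; s(25) = 17; s(26) = 14.
The sequence repeats with period 25.

25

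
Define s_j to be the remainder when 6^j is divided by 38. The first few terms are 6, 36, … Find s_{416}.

36

Computing terms: s_1 = 6,  s_2 = 36,  s_3 = 26,  s_4 = 4,  s_5 = 24,  s_6 = 30,  s_7 = 28,  s_8 = 16,  s_9 = 20,  s_{10} = 6.
The sequence repeats with period 9.
So s_{416} = s_{1 + ((416-1) mod 9)} = s_2 = 36.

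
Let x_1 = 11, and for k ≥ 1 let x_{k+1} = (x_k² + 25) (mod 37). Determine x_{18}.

x_1 = 11,  x_2 = 35,  x_3 = 29,  x_4 = 15,  x_5 = 28,  x_6 = 32,  x_7 = 13,  x_8 = 9,  x_9 = 32.
Since x_9 = x_6 = 32, the sequence is eventually periodic: after a pre-period of length 5 it cycles with period 3.
For k ≥ 6, x_k depends only on (k - 6) mod 3. (18 - 6) mod 3 = 0, so x_{18} = x_6 = 32.

32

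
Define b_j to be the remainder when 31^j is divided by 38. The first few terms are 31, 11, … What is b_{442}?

b_1 = 31, b_2 = 11, b_3 = 37, b_4 = 7, b_5 = 27, b_6 = 1, b_7 = 31.
The sequence repeats with period 6.
(442 - 1) mod 6 = 3, so b_{442} = b_4 = 7.

7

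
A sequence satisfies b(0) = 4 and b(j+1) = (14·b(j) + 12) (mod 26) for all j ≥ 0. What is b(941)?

b(0) = 4; b(1) = 16; b(2) = 2; b(3) = 14; b(4) = 0; b(5) = 12; b(6) = 24; b(7) = 10; b(8) = 22; b(9) = 8; b(10) = 20; b(11) = 6; b(12) = 18; b(13) = 4.
Since b(13) = b(0) = 4, the sequence is periodic with period 13.
(941 - 0) mod 13 = 5, so b(941) = b(5) = 12.

12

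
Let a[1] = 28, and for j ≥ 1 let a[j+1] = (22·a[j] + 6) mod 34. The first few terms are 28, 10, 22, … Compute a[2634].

Listing terms: a[1] = 28; a[2] = 10; a[3] = 22; a[4] = 14; a[5] = 8; a[6] = 12; a[7] = 32; a[8] = 30; a[9] = 20; a[10] = 4; a[11] = 26; a[12] = 0; a[13] = 6; a[14] = 2; a[15] = 16; a[16] = 18; a[17] = 28.
The sequence repeats with period 16.
So a[2634] = a[1 + ((2634-1) mod 16)] = a[10] = 4.

4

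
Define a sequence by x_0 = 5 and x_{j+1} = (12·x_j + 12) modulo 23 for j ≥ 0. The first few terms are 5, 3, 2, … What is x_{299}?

2

x_0 = 5,  x_1 = 3,  x_2 = 2,  x_3 = 13,  x_4 = 7,  x_5 = 4,  x_6 = 14,  x_7 = 19,  x_8 = 10,  x_9 = 17,  x_{10} = 9,  x_{11} = 5.
The sequence repeats with period 11.
(299 - 0) mod 11 = 2, so x_{299} = x_2 = 2.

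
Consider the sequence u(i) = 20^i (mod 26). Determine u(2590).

4

We have u(1) = 20,  u(2) = 10,  u(3) = 18,  u(4) = 22,  u(5) = 24,  u(6) = 12,  u(7) = 6,  u(8) = 16,  u(9) = 8,  u(10) = 4,  u(11) = 2,  u(12) = 14,  u(13) = 20.
Since u(13) = u(1) = 20, the sequence is periodic with period 12.
So u(2590) = u(1 + ((2590-1) mod 12)) = u(10) = 4.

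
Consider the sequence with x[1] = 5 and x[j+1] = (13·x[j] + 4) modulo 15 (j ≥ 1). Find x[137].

We have x[1] = 5; x[2] = 9; x[3] = 1; x[4] = 2; x[5] = 0; x[6] = 4; x[7] = 11; x[8] = 12; x[9] = 10; x[10] = 14; x[11] = 6; x[12] = 7; x[13] = 5.
The sequence repeats with period 12.
(137 - 1) mod 12 = 4, so x[137] = x[5] = 0.

0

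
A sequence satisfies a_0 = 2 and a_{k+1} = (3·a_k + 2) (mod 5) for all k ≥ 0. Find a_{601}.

Listing terms: a_0 = 2; a_1 = 3; a_2 = 1; a_3 = 0; a_4 = 2.
Since a_4 = a_0 = 2, the sequence is periodic with period 4.
So a_{601} = a_{0 + ((601-0) mod 4)} = a_1 = 3.

3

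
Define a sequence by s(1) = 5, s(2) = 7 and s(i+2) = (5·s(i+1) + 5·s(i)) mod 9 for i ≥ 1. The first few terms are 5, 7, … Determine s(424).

5

We have s(1) = 5; s(2) = 7; s(3) = 6; s(4) = 2; s(5) = 4; s(6) = 3; s(7) = 8; s(8) = 1; s(9) = 0; s(10) = 5; s(11) = 7.
Since (s(10), s(11)) = (s(1), s(2)) = (5, 7) (two consecutive terms determine the rest), the sequence is periodic with period 9.
(424 - 1) mod 9 = 0, so s(424) = s(1) = 5.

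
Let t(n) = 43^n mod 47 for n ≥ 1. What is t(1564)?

Listing terms: t(1) = 43; t(2) = 16; t(3) = 30; t(4) = 21; t(5) = 10; t(6) = 7; t(7) = 19; t(8) = 18; t(9) = 22; t(10) = 6; t(11) = 23; t(12) = 2; t(13) = 39; t(14) = 32; t(15) = 13; t(16) = 42; t(17) = 20; t(18) = 14; t(19) = 38; t(20) = 36; t(21) = 44; t(22) = 12; t(23) = 46; t(24) = 4; t(25) = 31; t(26) = 17; t(27) = 26; t(28) = 37; t(29) = 40; t(30) = 28; t(31) = 29; t(32) = 25; t(33) = 41; t(34) = 24; t(35) = 45; t(36) = 8; t(37) = 15; t(38) = 34; t(39) = 5; t(40) = 27; t(41) = 33; t(42) = 9; t(43) = 11; t(44) = 3; t(45) = 35; t(46) = 1; t(47) = 43.
Since t(47) = t(1) = 43, the sequence is periodic with period 46.
So t(1564) = t(1 + ((1564-1) mod 46)) = t(46) = 1.

1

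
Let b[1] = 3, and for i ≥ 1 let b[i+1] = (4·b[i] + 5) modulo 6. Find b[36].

1

Listing terms: b[1] = 3; b[2] = 5; b[3] = 1; b[4] = 3.
The sequence repeats with period 3.
So b[36] = b[1 + ((36-1) mod 3)] = b[3] = 1.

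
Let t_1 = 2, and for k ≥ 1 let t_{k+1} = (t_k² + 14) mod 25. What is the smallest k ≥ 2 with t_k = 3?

t_1 = 2,  t_2 = 18,  t_3 = 13,  t_4 = 8,  t_5 = 3,  t_6 = 23,  t_7 = 18.
Since t_7 = t_2 = 18, the sequence is eventually periodic: after a pre-period of length 1 it cycles with period 5.
The value 3 first appears (with k ≥ 2) at t_5.

5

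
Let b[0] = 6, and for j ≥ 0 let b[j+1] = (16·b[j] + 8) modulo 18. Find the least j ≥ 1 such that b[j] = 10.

Listing terms: b[0] = 6,  b[1] = 14,  b[2] = 16,  b[3] = 12,  b[4] = 2,  b[5] = 4,  b[6] = 0,  b[7] = 8,  b[8] = 10,  b[9] = 6.
Since b[9] = b[0] = 6, the sequence is periodic with period 9.
The value 10 first appears (with j ≥ 1) at b[8].

8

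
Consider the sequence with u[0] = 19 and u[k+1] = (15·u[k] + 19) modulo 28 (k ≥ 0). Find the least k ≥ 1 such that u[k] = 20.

3

Computing terms: u[0] = 19, u[1] = 24, u[2] = 15, u[3] = 20, u[4] = 11, u[5] = 16, u[6] = 7, u[7] = 12, u[8] = 3, u[9] = 8, u[10] = 27, u[11] = 4, u[12] = 23, u[13] = 0, u[14] = 19.
The sequence repeats with period 14.
The value 20 first appears (with k ≥ 1) at u[3].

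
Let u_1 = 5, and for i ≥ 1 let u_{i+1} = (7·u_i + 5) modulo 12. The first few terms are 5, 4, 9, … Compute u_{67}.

Listing terms: u_1 = 5; u_2 = 4; u_3 = 9; u_4 = 8; u_5 = 1; u_6 = 0; u_7 = 5.
Since u_7 = u_1 = 5, the sequence is periodic with period 6.
So u_{67} = u_{1 + ((67-1) mod 6)} = u_1 = 5.

5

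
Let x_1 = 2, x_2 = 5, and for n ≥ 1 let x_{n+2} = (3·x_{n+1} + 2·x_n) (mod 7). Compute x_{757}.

Listing terms: x_1 = 2; x_2 = 5; x_3 = 5; x_4 = 4; x_5 = 1; x_6 = 4; x_7 = 0; x_8 = 1; x_9 = 3; x_{10} = 4; x_{11} = 4; x_{12} = 6; x_{13} = 5; x_{14} = 6; x_{15} = 0; x_{16} = 5; x_{17} = 1; x_{18} = 6; x_{19} = 6; x_{20} = 2; x_{21} = 4; x_{22} = 2; x_{23} = 0; x_{24} = 4; x_{25} = 5; x_{26} = 2; x_{27} = 2; x_{28} = 3; x_{29} = 6; x_{30} = 3; x_{31} = 0; x_{32} = 6; x_{33} = 4; x_{34} = 3; x_{35} = 3; x_{36} = 1; x_{37} = 2; x_{38} = 1; x_{39} = 0; x_{40} = 2; x_{41} = 6; x_{42} = 1; x_{43} = 1; x_{44} = 5; x_{45} = 3; x_{46} = 5; x_{47} = 0; x_{48} = 3; x_{49} = 2; x_{50} = 5.
The sequence repeats with period 48.
So x_{757} = x_{1 + ((757-1) mod 48)} = x_{37} = 2.

2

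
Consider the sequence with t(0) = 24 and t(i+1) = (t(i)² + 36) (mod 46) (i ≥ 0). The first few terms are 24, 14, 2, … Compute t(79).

26

t(0) = 24,  t(1) = 14,  t(2) = 2,  t(3) = 40,  t(4) = 26,  t(5) = 22,  t(6) = 14.
Since t(6) = t(1) = 14, the sequence is eventually periodic: after a pre-period of length 1 it cycles with period 5.
For i ≥ 1, t(i) depends only on (i - 1) mod 5. (79 - 1) mod 5 = 3, so t(79) = t(4) = 26.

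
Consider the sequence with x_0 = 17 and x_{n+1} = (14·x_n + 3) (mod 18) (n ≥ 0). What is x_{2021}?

1

Computing terms: x_0 = 17, x_1 = 7, x_2 = 11, x_3 = 13, x_4 = 5, x_5 = 1, x_6 = 17.
The sequence repeats with period 6.
So x_{2021} = x_{0 + ((2021-0) mod 6)} = x_5 = 1.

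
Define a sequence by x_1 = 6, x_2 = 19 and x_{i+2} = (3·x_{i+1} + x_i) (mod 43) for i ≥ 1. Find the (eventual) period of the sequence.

42

Computing terms: x_1 = 6, x_2 = 19, x_3 = 20, x_4 = 36, x_5 = 42, x_6 = 33, x_7 = 12, x_8 = 26, x_9 = 4, x_{10} = 38, x_{11} = 32, x_{12} = 5, x_{13} = 4, x_{14} = 17, x_{15} = 12, x_{16} = 10, x_{17} = 42, x_{18} = 7, x_{19} = 20, x_{20} = 24, x_{21} = 6, x_{22} = 42, x_{23} = 3, x_{24} = 8, x_{25} = 27, x_{26} = 3, x_{27} = 36, x_{28} = 25, x_{29} = 25, x_{30} = 14, x_{31} = 24, x_{32} = 0, x_{33} = 24, x_{34} = 29, x_{35} = 25, x_{36} = 18, x_{37} = 36, x_{38} = 40, x_{39} = 27, x_{40} = 35, x_{41} = 3, x_{42} = 1, x_{43} = 6, x_{44} = 19.
Since (x_{43}, x_{44}) = (x_1, x_2) = (6, 19) (two consecutive terms determine the rest), the sequence is periodic with period 42.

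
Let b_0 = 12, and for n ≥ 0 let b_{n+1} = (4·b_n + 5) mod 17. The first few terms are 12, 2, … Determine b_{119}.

6

Listing terms: b_0 = 12, b_1 = 2, b_2 = 13, b_3 = 6, b_4 = 12.
The sequence repeats with period 4.
So b_{119} = b_{0 + ((119-0) mod 4)} = b_3 = 6.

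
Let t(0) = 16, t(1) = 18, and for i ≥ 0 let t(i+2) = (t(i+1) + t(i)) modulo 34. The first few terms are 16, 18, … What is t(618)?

Computing terms: t(0) = 16; t(1) = 18; t(2) = 0; t(3) = 18; t(4) = 18; t(5) = 2; t(6) = 20; t(7) = 22; t(8) = 8; t(9) = 30; t(10) = 4; t(11) = 0; t(12) = 4; t(13) = 4; t(14) = 8; t(15) = 12; t(16) = 20; t(17) = 32; t(18) = 18; t(19) = 16; t(20) = 0; t(21) = 16; t(22) = 16; t(23) = 32; t(24) = 14; t(25) = 12; t(26) = 26; t(27) = 4; t(28) = 30; t(29) = 0; t(30) = 30; t(31) = 30; t(32) = 26; t(33) = 22; t(34) = 14; t(35) = 2; t(36) = 16; t(37) = 18.
Since (t(36), t(37)) = (t(0), t(1)) = (16, 18) (two consecutive terms determine the rest), the sequence is periodic with period 36.
So t(618) = t(0 + ((618-0) mod 36)) = t(6) = 20.

20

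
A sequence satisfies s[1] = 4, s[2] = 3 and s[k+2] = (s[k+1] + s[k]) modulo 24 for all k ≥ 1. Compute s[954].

Listing terms: s[1] = 4, s[2] = 3, s[3] = 7, s[4] = 10, s[5] = 17, s[6] = 3, s[7] = 20, s[8] = 23, s[9] = 19, s[10] = 18, s[11] = 13, s[12] = 7, s[13] = 20, s[14] = 3, s[15] = 23, s[16] = 2, s[17] = 1, s[18] = 3, s[19] = 4, s[20] = 7, s[21] = 11, s[22] = 18, s[23] = 5, s[24] = 23, s[25] = 4, s[26] = 3.
Since (s[25], s[26]) = (s[1], s[2]) = (4, 3) (two consecutive terms determine the rest), the sequence is periodic with period 24.
So s[954] = s[1 + ((954-1) mod 24)] = s[18] = 3.

3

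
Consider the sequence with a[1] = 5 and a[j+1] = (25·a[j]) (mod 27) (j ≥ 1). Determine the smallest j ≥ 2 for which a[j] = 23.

7

We have a[1] = 5,  a[2] = 17,  a[3] = 20,  a[4] = 14,  a[5] = 26,  a[6] = 2,  a[7] = 23,  a[8] = 8,  a[9] = 11,  a[10] = 5.
The sequence repeats with period 9.
The value 23 first appears (with j ≥ 2) at a[7].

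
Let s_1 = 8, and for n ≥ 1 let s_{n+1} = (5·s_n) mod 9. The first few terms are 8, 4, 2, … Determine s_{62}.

Listing terms: s_1 = 8; s_2 = 4; s_3 = 2; s_4 = 1; s_5 = 5; s_6 = 7; s_7 = 8.
The sequence repeats with period 6.
(62 - 1) mod 6 = 1, so s_{62} = s_2 = 4.

4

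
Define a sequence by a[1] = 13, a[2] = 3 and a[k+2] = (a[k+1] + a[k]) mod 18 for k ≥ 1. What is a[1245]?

We have a[1] = 13,  a[2] = 3,  a[3] = 16,  a[4] = 1,  a[5] = 17,  a[6] = 0,  a[7] = 17,  a[8] = 17,  a[9] = 16,  a[10] = 15,  a[11] = 13,  a[12] = 10,  a[13] = 5,  a[14] = 15,  a[15] = 2,  a[16] = 17,  a[17] = 1,  a[18] = 0,  a[19] = 1,  a[20] = 1,  a[21] = 2,  a[22] = 3,  a[23] = 5,  a[24] = 8,  a[25] = 13,  a[26] = 3.
The sequence repeats with period 24.
So a[1245] = a[1 + ((1245-1) mod 24)] = a[21] = 2.

2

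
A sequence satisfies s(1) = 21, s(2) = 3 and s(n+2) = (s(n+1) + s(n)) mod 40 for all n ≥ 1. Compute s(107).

s(1) = 21,  s(2) = 3,  s(3) = 24,  s(4) = 27,  s(5) = 11,  s(6) = 38,  s(7) = 9,  s(8) = 7,  s(9) = 16,  s(10) = 23,  s(11) = 39,  s(12) = 22,  s(13) = 21,  s(14) = 3.
Since (s(13), s(14)) = (s(1), s(2)) = (21, 3) (two consecutive terms determine the rest), the sequence is periodic with period 12.
(107 - 1) mod 12 = 10, so s(107) = s(11) = 39.

39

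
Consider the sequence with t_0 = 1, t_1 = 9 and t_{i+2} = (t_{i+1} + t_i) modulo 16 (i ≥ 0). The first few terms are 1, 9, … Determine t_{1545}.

7

Computing terms: t_0 = 1, t_1 = 9, t_2 = 10, t_3 = 3, t_4 = 13, t_5 = 0, t_6 = 13, t_7 = 13, t_8 = 10, t_9 = 7, t_{10} = 1, t_{11} = 8, t_{12} = 9, t_{13} = 1, t_{14} = 10, t_{15} = 11, t_{16} = 5, t_{17} = 0, t_{18} = 5, t_{19} = 5, t_{20} = 10, t_{21} = 15, t_{22} = 9, t_{23} = 8, t_{24} = 1, t_{25} = 9.
Since (t_{24}, t_{25}) = (t_0, t_1) = (1, 9) (two consecutive terms determine the rest), the sequence is periodic with period 24.
(1545 - 0) mod 24 = 9, so t_{1545} = t_9 = 7.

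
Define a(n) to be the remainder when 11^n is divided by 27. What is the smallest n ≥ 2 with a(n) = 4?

a(1) = 11, a(2) = 13, a(3) = 8, a(4) = 7, a(5) = 23, a(6) = 10, a(7) = 2, a(8) = 22, a(9) = 26, a(10) = 16, a(11) = 14, a(12) = 19, a(13) = 20, a(14) = 4, a(15) = 17, a(16) = 25, a(17) = 5, a(18) = 1, a(19) = 11.
Since a(19) = a(1) = 11, the sequence is periodic with period 18.
The value 4 first appears (with n ≥ 2) at a(14).

14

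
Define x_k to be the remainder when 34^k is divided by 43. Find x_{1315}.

Listing terms: x_0 = 1,  x_1 = 34,  x_2 = 38,  x_3 = 2,  x_4 = 25,  x_5 = 33,  x_6 = 4,  x_7 = 7,  x_8 = 23,  x_9 = 8,  x_{10} = 14,  x_{11} = 3,  x_{12} = 16,  x_{13} = 28,  x_{14} = 6,  x_{15} = 32,  x_{16} = 13,  x_{17} = 12,  x_{18} = 21,  x_{19} = 26,  x_{20} = 24,  x_{21} = 42,  x_{22} = 9,  x_{23} = 5,  x_{24} = 41,  x_{25} = 18,  x_{26} = 10,  x_{27} = 39,  x_{28} = 36,  x_{29} = 20,  x_{30} = 35,  x_{31} = 29,  x_{32} = 40,  x_{33} = 27,  x_{34} = 15,  x_{35} = 37,  x_{36} = 11,  x_{37} = 30,  x_{38} = 31,  x_{39} = 22,  x_{40} = 17,  x_{41} = 19,  x_{42} = 1.
Since x_{42} = x_0 = 1, the sequence is periodic with period 42.
(1315 - 0) mod 42 = 13, so x_{1315} = x_{13} = 28.

28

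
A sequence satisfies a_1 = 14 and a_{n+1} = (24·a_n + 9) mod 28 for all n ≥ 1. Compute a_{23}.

17

Listing terms: a_1 = 14; a_2 = 9; a_3 = 1; a_4 = 5; a_5 = 17; a_6 = 25; a_7 = 21; a_8 = 9.
Since a_8 = a_2 = 9, the sequence is eventually periodic: after a pre-period of length 1 it cycles with period 6.
For n ≥ 2, a_n depends only on (n - 2) mod 6. (23 - 2) mod 6 = 3, so a_{23} = a_5 = 17.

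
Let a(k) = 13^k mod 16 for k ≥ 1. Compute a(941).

a(1) = 13,  a(2) = 9,  a(3) = 5,  a(4) = 1,  a(5) = 13.
Since a(5) = a(1) = 13, the sequence is periodic with period 4.
(941 - 1) mod 4 = 0, so a(941) = a(1) = 13.

13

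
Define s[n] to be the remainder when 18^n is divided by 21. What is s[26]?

Computing terms: s[1] = 18, s[2] = 9, s[3] = 15, s[4] = 18.
Since s[4] = s[1] = 18, the sequence is periodic with period 3.
So s[26] = s[1 + ((26-1) mod 3)] = s[2] = 9.

9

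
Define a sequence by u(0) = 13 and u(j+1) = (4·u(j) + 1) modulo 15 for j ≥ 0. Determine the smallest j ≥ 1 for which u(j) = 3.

2

We have u(0) = 13, u(1) = 8, u(2) = 3, u(3) = 13.
Since u(3) = u(0) = 13, the sequence is periodic with period 3.
The value 3 first appears (with j ≥ 1) at u(2).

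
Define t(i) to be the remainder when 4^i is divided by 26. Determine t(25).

Listing terms: t(1) = 4,  t(2) = 16,  t(3) = 12,  t(4) = 22,  t(5) = 10,  t(6) = 14,  t(7) = 4.
The sequence repeats with period 6.
(25 - 1) mod 6 = 0, so t(25) = t(1) = 4.

4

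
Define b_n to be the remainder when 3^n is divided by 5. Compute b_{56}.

1

Listing terms: b_0 = 1; b_1 = 3; b_2 = 4; b_3 = 2; b_4 = 1.
The sequence repeats with period 4.
(56 - 0) mod 4 = 0, so b_{56} = b_0 = 1.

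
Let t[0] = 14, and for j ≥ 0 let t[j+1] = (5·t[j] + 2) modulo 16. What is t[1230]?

2

Listing terms: t[0] = 14; t[1] = 8; t[2] = 10; t[3] = 4; t[4] = 6; t[5] = 0; t[6] = 2; t[7] = 12; t[8] = 14.
Since t[8] = t[0] = 14, the sequence is periodic with period 8.
(1230 - 0) mod 8 = 6, so t[1230] = t[6] = 2.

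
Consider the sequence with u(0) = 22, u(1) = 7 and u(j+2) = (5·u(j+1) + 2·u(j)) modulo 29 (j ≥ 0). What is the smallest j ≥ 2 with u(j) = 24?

u(0) = 22, u(1) = 7, u(2) = 21, u(3) = 3, u(4) = 28, u(5) = 1, u(6) = 3, u(7) = 17, u(8) = 4, u(9) = 25, u(10) = 17, u(11) = 19, u(12) = 13, u(13) = 16, u(14) = 19, u(15) = 11, u(16) = 6, u(17) = 23, u(18) = 11, u(19) = 14, u(20) = 5, u(21) = 24, u(22) = 14, u(23) = 2, u(24) = 9, u(25) = 20, u(26) = 2, u(27) = 21, u(28) = 22, u(29) = 7.
Since (u(28), u(29)) = (u(0), u(1)) = (22, 7) (two consecutive terms determine the rest), the sequence is periodic with period 28.
The value 24 first appears (with j ≥ 2) at u(21).

21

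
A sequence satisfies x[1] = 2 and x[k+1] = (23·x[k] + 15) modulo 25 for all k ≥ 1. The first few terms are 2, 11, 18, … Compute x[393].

17

Computing terms: x[1] = 2, x[2] = 11, x[3] = 18, x[4] = 4, x[5] = 7, x[6] = 1, x[7] = 13, x[8] = 14, x[9] = 12, x[10] = 16, x[11] = 8, x[12] = 24, x[13] = 17, x[14] = 6, x[15] = 3, x[16] = 9, x[17] = 22, x[18] = 21, x[19] = 23, x[20] = 19, x[21] = 2.
The sequence repeats with period 20.
(393 - 1) mod 20 = 12, so x[393] = x[13] = 17.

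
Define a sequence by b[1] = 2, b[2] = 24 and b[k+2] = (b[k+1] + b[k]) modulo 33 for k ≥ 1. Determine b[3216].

Computing terms: b[1] = 2; b[2] = 24; b[3] = 26; b[4] = 17; b[5] = 10; b[6] = 27; b[7] = 4; b[8] = 31; b[9] = 2; b[10] = 0; b[11] = 2; b[12] = 2; b[13] = 4; b[14] = 6; b[15] = 10; b[16] = 16; b[17] = 26; b[18] = 9; b[19] = 2; b[20] = 11; b[21] = 13; b[22] = 24; b[23] = 4; b[24] = 28; b[25] = 32; b[26] = 27; b[27] = 26; b[28] = 20; b[29] = 13; b[30] = 0; b[31] = 13; b[32] = 13; b[33] = 26; b[34] = 6; b[35] = 32; b[36] = 5; b[37] = 4; b[38] = 9; b[39] = 13; b[40] = 22; b[41] = 2; b[42] = 24.
Since (b[41], b[42]) = (b[1], b[2]) = (2, 24) (two consecutive terms determine the rest), the sequence is periodic with period 40.
So b[3216] = b[1 + ((3216-1) mod 40)] = b[16] = 16.

16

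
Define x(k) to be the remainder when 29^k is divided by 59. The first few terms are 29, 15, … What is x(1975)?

We have x(1) = 29; x(2) = 15; x(3) = 22; x(4) = 48; x(5) = 35; x(6) = 12; x(7) = 53; x(8) = 3; x(9) = 28; x(10) = 45; x(11) = 7; x(12) = 26; x(13) = 46; x(14) = 36; x(15) = 41; x(16) = 9; x(17) = 25; x(18) = 17; x(19) = 21; x(20) = 19; x(21) = 20; x(22) = 49; x(23) = 5; x(24) = 27; x(25) = 16; x(26) = 51; x(27) = 4; x(28) = 57; x(29) = 1; x(30) = 29.
The sequence repeats with period 29.
So x(1975) = x(1 + ((1975-1) mod 29)) = x(3) = 22.

22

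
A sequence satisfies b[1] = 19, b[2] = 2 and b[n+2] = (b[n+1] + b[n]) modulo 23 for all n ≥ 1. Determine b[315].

2

We have b[1] = 19, b[2] = 2, b[3] = 21, b[4] = 0, b[5] = 21, b[6] = 21, b[7] = 19, b[8] = 17, b[9] = 13, b[10] = 7, b[11] = 20, b[12] = 4, b[13] = 1, b[14] = 5, b[15] = 6, b[16] = 11, b[17] = 17, b[18] = 5, b[19] = 22, b[20] = 4, b[21] = 3, b[22] = 7, b[23] = 10, b[24] = 17, b[25] = 4, b[26] = 21, b[27] = 2, b[28] = 0, b[29] = 2, b[30] = 2, b[31] = 4, b[32] = 6, b[33] = 10, b[34] = 16, b[35] = 3, b[36] = 19, b[37] = 22, b[38] = 18, b[39] = 17, b[40] = 12, b[41] = 6, b[42] = 18, b[43] = 1, b[44] = 19, b[45] = 20, b[46] = 16, b[47] = 13, b[48] = 6, b[49] = 19, b[50] = 2.
The sequence repeats with period 48.
So b[315] = b[1 + ((315-1) mod 48)] = b[27] = 2.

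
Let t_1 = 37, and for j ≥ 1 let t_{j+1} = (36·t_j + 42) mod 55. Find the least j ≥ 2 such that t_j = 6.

Computing terms: t_1 = 37; t_2 = 54; t_3 = 6; t_4 = 38; t_5 = 35; t_6 = 37.
The sequence repeats with period 5.
The value 6 first appears (with j ≥ 2) at t_3.

3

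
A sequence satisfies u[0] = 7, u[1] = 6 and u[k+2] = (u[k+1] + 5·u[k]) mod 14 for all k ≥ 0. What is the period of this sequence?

21

Listing terms: u[0] = 7; u[1] = 6; u[2] = 13; u[3] = 1; u[4] = 10; u[5] = 1; u[6] = 9; u[7] = 0; u[8] = 3; u[9] = 3; u[10] = 4; u[11] = 5; u[12] = 11; u[13] = 8; u[14] = 7; u[15] = 5; u[16] = 12; u[17] = 9; u[18] = 13; u[19] = 2; u[20] = 11; u[21] = 7; u[22] = 6.
The sequence repeats with period 21.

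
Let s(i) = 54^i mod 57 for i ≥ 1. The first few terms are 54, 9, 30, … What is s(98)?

6

Computing terms: s(1) = 54,  s(2) = 9,  s(3) = 30,  s(4) = 24,  s(5) = 42,  s(6) = 45,  s(7) = 36,  s(8) = 6,  s(9) = 39,  s(10) = 54.
The sequence repeats with period 9.
(98 - 1) mod 9 = 7, so s(98) = s(8) = 6.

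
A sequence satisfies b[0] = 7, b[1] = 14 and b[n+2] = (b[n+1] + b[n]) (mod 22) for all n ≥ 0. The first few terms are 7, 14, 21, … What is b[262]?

Computing terms: b[0] = 7,  b[1] = 14,  b[2] = 21,  b[3] = 13,  b[4] = 12,  b[5] = 3,  b[6] = 15,  b[7] = 18,  b[8] = 11,  b[9] = 7,  b[10] = 18,  b[11] = 3,  b[12] = 21,  b[13] = 2,  b[14] = 1,  b[15] = 3,  b[16] = 4,  b[17] = 7,  b[18] = 11,  b[19] = 18,  b[20] = 7,  b[21] = 3,  b[22] = 10,  b[23] = 13,  b[24] = 1,  b[25] = 14,  b[26] = 15,  b[27] = 7,  b[28] = 0,  b[29] = 7,  b[30] = 7,  b[31] = 14.
Since (b[30], b[31]) = (b[0], b[1]) = (7, 14) (two consecutive terms determine the rest), the sequence is periodic with period 30.
So b[262] = b[0 + ((262-0) mod 30)] = b[22] = 10.

10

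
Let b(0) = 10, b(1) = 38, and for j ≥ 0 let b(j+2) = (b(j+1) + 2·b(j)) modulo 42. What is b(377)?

Listing terms: b(0) = 10, b(1) = 38, b(2) = 16, b(3) = 8, b(4) = 40, b(5) = 14, b(6) = 10, b(7) = 38.
The sequence repeats with period 6.
So b(377) = b(0 + ((377-0) mod 6)) = b(5) = 14.

14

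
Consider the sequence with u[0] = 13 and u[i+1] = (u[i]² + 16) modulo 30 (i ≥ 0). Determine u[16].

5

Listing terms: u[0] = 13,  u[1] = 5,  u[2] = 11,  u[3] = 17,  u[4] = 5.
Since u[4] = u[1] = 5, the sequence is eventually periodic: after a pre-period of length 1 it cycles with period 3.
For i ≥ 1, u[i] depends only on (i - 1) mod 3. (16 - 1) mod 3 = 0, so u[16] = u[1] = 5.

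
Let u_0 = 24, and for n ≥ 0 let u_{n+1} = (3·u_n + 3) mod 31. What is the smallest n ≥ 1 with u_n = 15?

Computing terms: u_0 = 24; u_1 = 13; u_2 = 11; u_3 = 5; u_4 = 18; u_5 = 26; u_6 = 19; u_7 = 29; u_8 = 28; u_9 = 25; u_{10} = 16; u_{11} = 20; u_{12} = 1; u_{13} = 6; u_{14} = 21; u_{15} = 4; u_{16} = 15; u_{17} = 17; u_{18} = 23; u_{19} = 10; u_{20} = 2; u_{21} = 9; u_{22} = 30; u_{23} = 0; u_{24} = 3; u_{25} = 12; u_{26} = 8; u_{27} = 27; u_{28} = 22; u_{29} = 7; u_{30} = 24.
Since u_{30} = u_0 = 24, the sequence is periodic with period 30.
The value 15 first appears (with n ≥ 1) at u_{16}.

16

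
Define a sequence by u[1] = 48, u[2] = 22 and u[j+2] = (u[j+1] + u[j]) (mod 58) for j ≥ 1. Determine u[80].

16

We have u[1] = 48, u[2] = 22, u[3] = 12, u[4] = 34, u[5] = 46, u[6] = 22, u[7] = 10, u[8] = 32, u[9] = 42, u[10] = 16, u[11] = 0, u[12] = 16, u[13] = 16, u[14] = 32, u[15] = 48, u[16] = 22.
The sequence repeats with period 14.
(80 - 1) mod 14 = 9, so u[80] = u[10] = 16.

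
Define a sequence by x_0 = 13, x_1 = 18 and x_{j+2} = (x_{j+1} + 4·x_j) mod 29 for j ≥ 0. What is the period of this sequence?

35

Computing terms: x_0 = 13, x_1 = 18, x_2 = 12, x_3 = 26, x_4 = 16, x_5 = 4, x_6 = 10, x_7 = 26, x_8 = 8, x_9 = 25, x_{10} = 28, x_{11} = 12, x_{12} = 8, x_{13} = 27, x_{14} = 1, x_{15} = 22, x_{16} = 26, x_{17} = 27, x_{18} = 15, x_{19} = 7, x_{20} = 9, x_{21} = 8, x_{22} = 15, x_{23} = 18, x_{24} = 20, x_{25} = 5, x_{26} = 27, x_{27} = 18, x_{28} = 10, x_{29} = 24, x_{30} = 6, x_{31} = 15, x_{32} = 10, x_{33} = 12, x_{34} = 23, x_{35} = 13, x_{36} = 18.
Since (x_{35}, x_{36}) = (x_0, x_1) = (13, 18) (two consecutive terms determine the rest), the sequence is periodic with period 35.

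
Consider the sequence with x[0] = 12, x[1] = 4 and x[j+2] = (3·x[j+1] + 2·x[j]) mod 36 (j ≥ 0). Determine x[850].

We have x[0] = 12,  x[1] = 4,  x[2] = 0,  x[3] = 8,  x[4] = 24,  x[5] = 16,  x[6] = 24,  x[7] = 32,  x[8] = 0,  x[9] = 28,  x[10] = 12,  x[11] = 20,  x[12] = 12,  x[13] = 4.
Since (x[12], x[13]) = (x[0], x[1]) = (12, 4) (two consecutive terms determine the rest), the sequence is periodic with period 12.
(850 - 0) mod 12 = 10, so x[850] = x[10] = 12.

12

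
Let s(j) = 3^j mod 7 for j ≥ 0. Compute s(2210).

s(0) = 1, s(1) = 3, s(2) = 2, s(3) = 6, s(4) = 4, s(5) = 5, s(6) = 1.
Since s(6) = s(0) = 1, the sequence is periodic with period 6.
(2210 - 0) mod 6 = 2, so s(2210) = s(2) = 2.

2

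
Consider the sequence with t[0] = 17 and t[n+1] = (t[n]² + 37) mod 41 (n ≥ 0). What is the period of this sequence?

Computing terms: t[0] = 17,  t[1] = 39,  t[2] = 0,  t[3] = 37,  t[4] = 12,  t[5] = 17.
Since t[5] = t[0] = 17, the sequence is periodic with period 5.

5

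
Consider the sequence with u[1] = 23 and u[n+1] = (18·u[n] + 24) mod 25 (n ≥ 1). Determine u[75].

Listing terms: u[1] = 23; u[2] = 13; u[3] = 8; u[4] = 18; u[5] = 23.
The sequence repeats with period 4.
(75 - 1) mod 4 = 2, so u[75] = u[3] = 8.

8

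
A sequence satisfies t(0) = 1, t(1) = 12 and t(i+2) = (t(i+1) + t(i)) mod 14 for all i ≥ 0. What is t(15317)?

7

t(0) = 1,  t(1) = 12,  t(2) = 13,  t(3) = 11,  t(4) = 10,  t(5) = 7,  t(6) = 3,  t(7) = 10,  t(8) = 13,  t(9) = 9,  t(10) = 8,  t(11) = 3,  t(12) = 11,  t(13) = 0,  t(14) = 11,  t(15) = 11,  t(16) = 8,  t(17) = 5,  t(18) = 13,  t(19) = 4,  t(20) = 3,  t(21) = 7,  t(22) = 10,  t(23) = 3,  t(24) = 13,  t(25) = 2,  t(26) = 1,  t(27) = 3,  t(28) = 4,  t(29) = 7,  t(30) = 11,  t(31) = 4,  t(32) = 1,  t(33) = 5,  t(34) = 6,  t(35) = 11,  t(36) = 3,  t(37) = 0,  t(38) = 3,  t(39) = 3,  t(40) = 6,  t(41) = 9,  t(42) = 1,  t(43) = 10,  t(44) = 11,  t(45) = 7,  t(46) = 4,  t(47) = 11,  t(48) = 1,  t(49) = 12.
The sequence repeats with period 48.
(15317 - 0) mod 48 = 5, so t(15317) = t(5) = 7.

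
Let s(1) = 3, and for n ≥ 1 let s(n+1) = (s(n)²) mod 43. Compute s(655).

40

We have s(1) = 3; s(2) = 9; s(3) = 38; s(4) = 25; s(5) = 23; s(6) = 13; s(7) = 40; s(8) = 9.
Since s(8) = s(2) = 9, the sequence is eventually periodic: after a pre-period of length 1 it cycles with period 6.
For n ≥ 2, s(n) depends only on (n - 2) mod 6. (655 - 2) mod 6 = 5, so s(655) = s(7) = 40.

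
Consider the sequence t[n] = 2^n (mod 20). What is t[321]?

12

Computing terms: t[0] = 1,  t[1] = 2,  t[2] = 4,  t[3] = 8,  t[4] = 16,  t[5] = 12,  t[6] = 4.
Since t[6] = t[2] = 4, the sequence is eventually periodic: after a pre-period of length 2 it cycles with period 4.
For n ≥ 2, t[n] depends only on (n - 2) mod 4. (321 - 2) mod 4 = 3, so t[321] = t[5] = 12.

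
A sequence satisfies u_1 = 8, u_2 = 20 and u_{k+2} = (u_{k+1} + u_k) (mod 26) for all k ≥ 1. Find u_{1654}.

We have u_1 = 8, u_2 = 20, u_3 = 2, u_4 = 22, u_5 = 24, u_6 = 20, u_7 = 18, u_8 = 12, u_9 = 4, u_{10} = 16, u_{11} = 20, u_{12} = 10, u_{13} = 4, u_{14} = 14, u_{15} = 18, u_{16} = 6, u_{17} = 24, u_{18} = 4, u_{19} = 2, u_{20} = 6, u_{21} = 8, u_{22} = 14, u_{23} = 22, u_{24} = 10, u_{25} = 6, u_{26} = 16, u_{27} = 22, u_{28} = 12, u_{29} = 8, u_{30} = 20.
Since (u_{29}, u_{30}) = (u_1, u_2) = (8, 20) (two consecutive terms determine the rest), the sequence is periodic with period 28.
(1654 - 1) mod 28 = 1, so u_{1654} = u_2 = 20.

20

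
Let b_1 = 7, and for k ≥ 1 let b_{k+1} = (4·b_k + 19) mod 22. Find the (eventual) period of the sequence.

Listing terms: b_1 = 7,  b_2 = 3,  b_3 = 9,  b_4 = 11,  b_5 = 19,  b_6 = 7.
The sequence repeats with period 5.

5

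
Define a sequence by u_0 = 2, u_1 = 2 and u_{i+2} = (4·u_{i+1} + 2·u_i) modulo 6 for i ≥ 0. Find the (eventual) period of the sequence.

6

u_0 = 2; u_1 = 2; u_2 = 0; u_3 = 4; u_4 = 4; u_5 = 0; u_6 = 2; u_7 = 2.
The sequence repeats with period 6.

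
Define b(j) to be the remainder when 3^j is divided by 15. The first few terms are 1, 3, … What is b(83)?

12

Computing terms: b(0) = 1; b(1) = 3; b(2) = 9; b(3) = 12; b(4) = 6; b(5) = 3.
Since b(5) = b(1) = 3, the sequence is eventually periodic: after a pre-period of length 1 it cycles with period 4.
For j ≥ 1, b(j) depends only on (j - 1) mod 4. (83 - 1) mod 4 = 2, so b(83) = b(3) = 12.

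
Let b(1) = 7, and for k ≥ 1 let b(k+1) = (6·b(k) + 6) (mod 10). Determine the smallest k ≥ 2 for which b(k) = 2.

6

Computing terms: b(1) = 7,  b(2) = 8,  b(3) = 4,  b(4) = 0,  b(5) = 6,  b(6) = 2,  b(7) = 8.
Since b(7) = b(2) = 8, the sequence is eventually periodic: after a pre-period of length 1 it cycles with period 5.
The value 2 first appears (with k ≥ 2) at b(6).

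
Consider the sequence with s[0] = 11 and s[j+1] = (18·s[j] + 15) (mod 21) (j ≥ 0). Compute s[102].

18

We have s[0] = 11,  s[1] = 3,  s[2] = 6,  s[3] = 18,  s[4] = 3.
Since s[4] = s[1] = 3, the sequence is eventually periodic: after a pre-period of length 1 it cycles with period 3.
For j ≥ 1, s[j] depends only on (j - 1) mod 3. (102 - 1) mod 3 = 2, so s[102] = s[3] = 18.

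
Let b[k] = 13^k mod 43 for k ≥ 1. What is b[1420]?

Computing terms: b[1] = 13, b[2] = 40, b[3] = 4, b[4] = 9, b[5] = 31, b[6] = 16, b[7] = 36, b[8] = 38, b[9] = 21, b[10] = 15, b[11] = 23, b[12] = 41, b[13] = 17, b[14] = 6, b[15] = 35, b[16] = 25, b[17] = 24, b[18] = 11, b[19] = 14, b[20] = 10, b[21] = 1, b[22] = 13.
The sequence repeats with period 21.
(1420 - 1) mod 21 = 12, so b[1420] = b[13] = 17.

17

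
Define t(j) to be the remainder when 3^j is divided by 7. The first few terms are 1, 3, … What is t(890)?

2

t(0) = 1,  t(1) = 3,  t(2) = 2,  t(3) = 6,  t(4) = 4,  t(5) = 5,  t(6) = 1.
The sequence repeats with period 6.
(890 - 0) mod 6 = 2, so t(890) = t(2) = 2.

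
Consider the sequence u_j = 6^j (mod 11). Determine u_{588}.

u_1 = 6,  u_2 = 3,  u_3 = 7,  u_4 = 9,  u_5 = 10,  u_6 = 5,  u_7 = 8,  u_8 = 4,  u_9 = 2,  u_{10} = 1,  u_{11} = 6.
The sequence repeats with period 10.
(588 - 1) mod 10 = 7, so u_{588} = u_8 = 4.

4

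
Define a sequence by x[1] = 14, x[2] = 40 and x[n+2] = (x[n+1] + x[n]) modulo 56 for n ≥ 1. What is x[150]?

18

We have x[1] = 14,  x[2] = 40,  x[3] = 54,  x[4] = 38,  x[5] = 36,  x[6] = 18,  x[7] = 54,  x[8] = 16,  x[9] = 14,  x[10] = 30,  x[11] = 44,  x[12] = 18,  x[13] = 6,  x[14] = 24,  x[15] = 30,  x[16] = 54,  x[17] = 28,  x[18] = 26,  x[19] = 54,  x[20] = 24,  x[21] = 22,  x[22] = 46,  x[23] = 12,  x[24] = 2,  x[25] = 14,  x[26] = 16,  x[27] = 30,  x[28] = 46,  x[29] = 20,  x[30] = 10,  x[31] = 30,  x[32] = 40,  x[33] = 14,  x[34] = 54,  x[35] = 12,  x[36] = 10,  x[37] = 22,  x[38] = 32,  x[39] = 54,  x[40] = 30,  x[41] = 28,  x[42] = 2,  x[43] = 30,  x[44] = 32,  x[45] = 6,  x[46] = 38,  x[47] = 44,  x[48] = 26,  x[49] = 14,  x[50] = 40.
The sequence repeats with period 48.
So x[150] = x[1 + ((150-1) mod 48)] = x[6] = 18.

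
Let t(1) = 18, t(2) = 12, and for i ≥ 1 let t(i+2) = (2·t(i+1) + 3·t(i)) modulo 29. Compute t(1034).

Computing terms: t(1) = 18, t(2) = 12, t(3) = 20, t(4) = 18, t(5) = 9, t(6) = 14, t(7) = 26, t(8) = 7, t(9) = 5, t(10) = 2, t(11) = 19, t(12) = 15, t(13) = 0, t(14) = 16, t(15) = 3, t(16) = 25, t(17) = 1, t(18) = 19, t(19) = 12, t(20) = 23, t(21) = 24, t(22) = 1, t(23) = 16, t(24) = 6, t(25) = 2, t(26) = 22, t(27) = 21, t(28) = 21, t(29) = 18, t(30) = 12.
The sequence repeats with period 28.
(1034 - 1) mod 28 = 25, so t(1034) = t(26) = 22.

22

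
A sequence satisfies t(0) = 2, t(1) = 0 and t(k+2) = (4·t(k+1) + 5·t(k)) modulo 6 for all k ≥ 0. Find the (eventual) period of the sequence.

6

Listing terms: t(0) = 2,  t(1) = 0,  t(2) = 4,  t(3) = 4,  t(4) = 0,  t(5) = 2,  t(6) = 2,  t(7) = 0.
The sequence repeats with period 6.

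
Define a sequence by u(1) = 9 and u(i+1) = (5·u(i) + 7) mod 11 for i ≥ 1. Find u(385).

7

Listing terms: u(1) = 9, u(2) = 8, u(3) = 3, u(4) = 0, u(5) = 7, u(6) = 9.
The sequence repeats with period 5.
So u(385) = u(1 + ((385-1) mod 5)) = u(5) = 7.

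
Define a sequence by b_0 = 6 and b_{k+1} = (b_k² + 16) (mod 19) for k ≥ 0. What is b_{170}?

Computing terms: b_0 = 6; b_1 = 14; b_2 = 3; b_3 = 6.
The sequence repeats with period 3.
So b_{170} = b_{0 + ((170-0) mod 3)} = b_2 = 3.

3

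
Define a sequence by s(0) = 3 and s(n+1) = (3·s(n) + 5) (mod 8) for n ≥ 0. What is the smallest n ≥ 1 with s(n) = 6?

1

Computing terms: s(0) = 3, s(1) = 6, s(2) = 7, s(3) = 2, s(4) = 3.
The sequence repeats with period 4.
The value 6 first appears (with n ≥ 1) at s(1).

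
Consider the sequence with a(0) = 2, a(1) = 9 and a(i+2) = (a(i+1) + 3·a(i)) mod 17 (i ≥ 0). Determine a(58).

15

We have a(0) = 2, a(1) = 9, a(2) = 15, a(3) = 8, a(4) = 2, a(5) = 9.
The sequence repeats with period 4.
So a(58) = a(0 + ((58-0) mod 4)) = a(2) = 15.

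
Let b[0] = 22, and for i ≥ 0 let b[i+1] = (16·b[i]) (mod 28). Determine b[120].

Computing terms: b[0] = 22,  b[1] = 16,  b[2] = 4,  b[3] = 8,  b[4] = 16.
Since b[4] = b[1] = 16, the sequence is eventually periodic: after a pre-period of length 1 it cycles with period 3.
For i ≥ 1, b[i] depends only on (i - 1) mod 3. (120 - 1) mod 3 = 2, so b[120] = b[3] = 8.

8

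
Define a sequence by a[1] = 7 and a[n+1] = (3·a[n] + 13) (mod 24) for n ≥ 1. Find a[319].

19

Listing terms: a[1] = 7, a[2] = 10, a[3] = 19, a[4] = 22, a[5] = 7.
Since a[5] = a[1] = 7, the sequence is periodic with period 4.
(319 - 1) mod 4 = 2, so a[319] = a[3] = 19.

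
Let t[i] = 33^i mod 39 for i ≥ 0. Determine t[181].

33

Listing terms: t[0] = 1; t[1] = 33; t[2] = 36; t[3] = 18; t[4] = 9; t[5] = 24; t[6] = 12; t[7] = 6; t[8] = 3; t[9] = 21; t[10] = 30; t[11] = 15; t[12] = 27; t[13] = 33.
Since t[13] = t[1] = 33, the sequence is eventually periodic: after a pre-period of length 1 it cycles with period 12.
For i ≥ 1, t[i] depends only on (i - 1) mod 12. (181 - 1) mod 12 = 0, so t[181] = t[1] = 33.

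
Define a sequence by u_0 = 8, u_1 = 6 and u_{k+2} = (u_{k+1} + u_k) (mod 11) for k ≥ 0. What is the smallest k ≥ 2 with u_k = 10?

Listing terms: u_0 = 8, u_1 = 6, u_2 = 3, u_3 = 9, u_4 = 1, u_5 = 10, u_6 = 0, u_7 = 10, u_8 = 10, u_9 = 9, u_{10} = 8, u_{11} = 6.
Since (u_{10}, u_{11}) = (u_0, u_1) = (8, 6) (two consecutive terms determine the rest), the sequence is periodic with period 10.
The value 10 first appears (with k ≥ 2) at u_5.

5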